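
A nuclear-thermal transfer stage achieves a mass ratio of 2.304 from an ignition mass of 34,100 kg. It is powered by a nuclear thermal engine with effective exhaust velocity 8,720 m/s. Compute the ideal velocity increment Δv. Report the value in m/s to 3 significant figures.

Δv ≈ 7280 m/s

By the Tsiolkovsky rocket equation, Δv = v_e · ln(2.304) = 8720.0 × 0.8346 ≈ 7278.1 m/s.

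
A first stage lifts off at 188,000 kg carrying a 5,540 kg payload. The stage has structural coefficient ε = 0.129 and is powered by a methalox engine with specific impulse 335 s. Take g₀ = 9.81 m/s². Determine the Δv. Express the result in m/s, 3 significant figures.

Δv ≈ 6130 m/s

Stage wet mass = m₀ − payload = 188,000 − 5,540 = 182,460 kg.
Stage dry mass = ε × stage wet mass = 0.129 × 182,460 = 23,537.3 kg.
Burnout mass m_f = stage dry + payload = 23,537.3 + 5,540 = 29,077.3 kg.
v_e = Isp · g₀ = 335 × 9.81 = 3286.4 m/s.
Δv = v_e · ln(188,000/29,077.3) = 3286.4 × ln(6.466) = 3286.4 × 1.8665 ≈ 6134 m/s.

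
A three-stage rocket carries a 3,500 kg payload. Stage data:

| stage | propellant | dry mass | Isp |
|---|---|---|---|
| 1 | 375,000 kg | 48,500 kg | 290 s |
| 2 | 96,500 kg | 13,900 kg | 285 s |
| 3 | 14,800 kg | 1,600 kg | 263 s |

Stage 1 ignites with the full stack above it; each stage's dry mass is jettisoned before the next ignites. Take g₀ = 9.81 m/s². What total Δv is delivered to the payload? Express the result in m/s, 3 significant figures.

Δv ≈ 10500 m/s

Ignition mass of stage 1 = 375,000+48,500 + 96,500+13,900 + 14,800+1,600 + 3,500 = 553,800 kg.
Stage 1: m₀ = 553,800 kg, m_f = 553,800 − 375,000 = 178,800 kg; Δv = 290×9.81×ln(3.097) = 2844.9×1.1305 ≈ 3216 m/s.
Stage 2: m₀ = 130,300 kg, m_f = 130,300 − 96,500 = 33,800 kg; Δv = 285×9.81×ln(3.855) = 2795.9×1.3494 ≈ 3773 m/s.
Stage 3: m₀ = 19,900 kg, m_f = 19,900 − 14,800 = 5,100 kg; Δv = 263×9.81×ln(3.902) = 2580.0×1.3615 ≈ 3513 m/s.
Total Δv = 3216 + 3773 + 3513 = 10502 m/s.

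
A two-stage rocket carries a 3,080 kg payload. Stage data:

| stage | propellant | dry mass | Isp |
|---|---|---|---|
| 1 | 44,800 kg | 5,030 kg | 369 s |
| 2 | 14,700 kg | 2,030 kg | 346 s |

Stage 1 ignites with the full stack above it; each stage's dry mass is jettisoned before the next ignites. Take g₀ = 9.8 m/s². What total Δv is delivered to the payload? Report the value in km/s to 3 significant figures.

Ignition mass of stage 1 = 44,800+5,030 + 14,700+2,030 + 3,080 = 69,640 kg.
Stage 1: m₀ = 69,640 kg, m_f = 69,640 − 44,800 = 24,840 kg; Δv = 369×9.8×ln(2.804) = 3616.2×1.0309 ≈ 3728 m/s.
Stage 2: m₀ = 19,810 kg, m_f = 19,810 − 14,700 = 5,110 kg; Δv = 346×9.8×ln(3.877) = 3390.8×1.3550 ≈ 4594 m/s.
Total Δv = 3728 + 4594 = 8322 m/s.

Δv ≈ 8.32 km/s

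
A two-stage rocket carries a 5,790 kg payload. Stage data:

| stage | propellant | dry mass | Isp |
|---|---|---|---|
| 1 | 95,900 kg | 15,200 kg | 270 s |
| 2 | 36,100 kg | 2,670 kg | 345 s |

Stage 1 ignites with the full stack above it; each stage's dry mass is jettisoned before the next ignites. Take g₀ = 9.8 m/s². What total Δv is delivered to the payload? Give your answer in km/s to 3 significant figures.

Δv ≈ 8.15 km/s

Ignition mass of stage 1 = 95,900+15,200 + 36,100+2,670 + 5,790 = 155,660 kg.
Stage 1: m₀ = 155,660 kg, m_f = 155,660 − 95,900 = 59,760 kg; Δv = 270×9.8×ln(2.605) = 2646.0×0.9573 ≈ 2533 m/s.
Stage 2: m₀ = 44,560 kg, m_f = 44,560 − 36,100 = 8,460 kg; Δv = 345×9.8×ln(5.267) = 3381.0×1.6615 ≈ 5617 m/s.
Total Δv = 2533 + 5617 = 8150 m/s.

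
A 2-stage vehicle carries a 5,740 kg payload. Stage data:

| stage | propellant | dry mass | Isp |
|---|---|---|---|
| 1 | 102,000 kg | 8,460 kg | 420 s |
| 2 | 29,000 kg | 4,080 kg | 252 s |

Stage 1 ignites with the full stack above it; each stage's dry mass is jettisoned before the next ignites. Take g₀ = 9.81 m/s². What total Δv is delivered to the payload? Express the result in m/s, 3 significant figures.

Ignition mass of stage 1 = 102,000+8,460 + 29,000+4,080 + 5,740 = 149,280 kg.
Stage 1: m₀ = 149,280 kg, m_f = 149,280 − 102,000 = 47,280 kg; Δv = 420×9.81×ln(3.157) = 4120.2×1.1497 ≈ 4737 m/s.
Stage 2: m₀ = 38,820 kg, m_f = 38,820 − 29,000 = 9,820 kg; Δv = 252×9.81×ln(3.953) = 2472.1×1.3745 ≈ 3398 m/s.
Total Δv = 4737 + 3398 = 8135 m/s.

Δv ≈ 8140 m/s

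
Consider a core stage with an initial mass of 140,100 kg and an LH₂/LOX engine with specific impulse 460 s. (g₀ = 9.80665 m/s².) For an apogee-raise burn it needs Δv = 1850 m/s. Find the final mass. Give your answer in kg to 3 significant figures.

final mass ≈ 93000 kg

v_e = Isp · g₀ = 460 × 9.80665 = 4511.1 m/s.
m₀/m_f = exp(Δv / v_e) = exp(1850 / 4511.1) = exp(0.4101) = 1.5070.
m_f = m₀ / 1.5070 = 140,100 / 1.5070 = 92,966.2 kg.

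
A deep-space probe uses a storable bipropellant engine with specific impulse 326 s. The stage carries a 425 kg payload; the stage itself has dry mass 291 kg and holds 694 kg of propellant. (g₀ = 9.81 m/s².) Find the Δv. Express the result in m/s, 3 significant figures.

Δv ≈ 2170 m/s

v_e = Isp · g₀ = 326 × 9.81 = 3198.1 m/s.
m₀ = payload + dry + propellant = 425 + 291 + 694 = 1,410 kg.
m_f = payload + dry = 425 + 291 = 716 kg.
Δv = v_e · ln(m₀/m_f) = 3198.1 × ln(1.969) = 3198.1 × 0.6777 ≈ 2167.2 m/s.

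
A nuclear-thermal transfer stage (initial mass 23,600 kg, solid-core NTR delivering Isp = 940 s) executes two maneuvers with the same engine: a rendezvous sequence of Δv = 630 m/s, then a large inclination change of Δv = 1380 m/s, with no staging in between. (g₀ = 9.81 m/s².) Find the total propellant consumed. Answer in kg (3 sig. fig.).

total propellant consumed ≈ 4620 kg

v_e = Isp · g₀ = 940 × 9.81 = 9221.4 m/s.
After the first burn: m = 23600 × exp(−630/9221.4) = 23600 × 0.93396 = 22,041.5 kg.
After the second burn: m = 22,041.5 × exp(−1380/9221.4) = 22,041.5 × 0.86101 = 18,978 kg.
Total propellant = m₀ − m_final = 23600 − 18,978 = 4,622 kg.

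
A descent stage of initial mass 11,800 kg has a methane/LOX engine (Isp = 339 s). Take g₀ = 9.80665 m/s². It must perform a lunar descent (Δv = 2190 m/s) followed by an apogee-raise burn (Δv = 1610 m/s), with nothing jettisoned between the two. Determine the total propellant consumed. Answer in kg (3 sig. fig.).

v_e = Isp · g₀ = 339 × 9.80665 = 3324.5 m/s.
After the first burn: m = 11800 × exp(−2190/3324.5) = 11800 × 0.51750 = 6,106.5 kg.
After the second burn: m = 6,106.5 × exp(−1610/3324.5) = 6,106.5 × 0.61613 = 3,762.4 kg.
Total propellant = m₀ − m_final = 11800 − 3,762.4 = 8,037.6 kg.

total propellant consumed ≈ 8040 kg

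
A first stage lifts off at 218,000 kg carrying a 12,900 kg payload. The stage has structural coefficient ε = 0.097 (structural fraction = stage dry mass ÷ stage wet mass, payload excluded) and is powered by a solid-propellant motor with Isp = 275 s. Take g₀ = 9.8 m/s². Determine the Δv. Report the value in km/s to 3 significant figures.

Stage wet mass = m₀ − payload = 218,000 − 12,900 = 205,100 kg.
Stage dry mass = ε × stage wet mass = 0.097 × 205,100 = 19,894.7 kg.
Burnout mass m_f = stage dry + payload = 19,894.7 + 12,900 = 32,794.7 kg.
v_e = Isp · g₀ = 275 × 9.8 = 2695.0 m/s.
Δv = v_e · ln(218,000/32,794.7) = 2695.0 × ln(6.647) = 2695.0 × 1.8942 ≈ 5105 m/s.

Δv ≈ 5.10 km/s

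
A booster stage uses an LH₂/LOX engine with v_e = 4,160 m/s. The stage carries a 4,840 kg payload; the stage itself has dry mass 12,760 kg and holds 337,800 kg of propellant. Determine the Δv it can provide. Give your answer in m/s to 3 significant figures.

Δv ≈ 12500 m/s

m₀ = payload + dry + propellant = 4,840 + 12,760 + 337,800 = 355,400 kg.
m_f = payload + dry = 4,840 + 12,760 = 17,600 kg.
Δv = v_e · ln(m₀/m_f) = 4160.0 × ln(20.19) = 4160.0 × 3.0053 ≈ 12502.2 m/s.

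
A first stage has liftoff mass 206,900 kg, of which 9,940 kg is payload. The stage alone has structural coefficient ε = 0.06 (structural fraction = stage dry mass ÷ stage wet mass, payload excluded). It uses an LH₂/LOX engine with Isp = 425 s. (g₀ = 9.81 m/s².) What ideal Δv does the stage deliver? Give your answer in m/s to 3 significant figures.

Stage wet mass = m₀ − payload = 206,900 − 9,940 = 196,960 kg.
Stage dry mass = ε × stage wet mass = 0.06 × 196,960 = 11,817.6 kg.
Burnout mass m_f = stage dry + payload = 11,817.6 + 9,940 = 21,757.6 kg.
v_e = Isp · g₀ = 425 × 9.81 = 4169.2 m/s.
Δv = v_e · ln(206,900/21,757.6) = 4169.2 × ln(9.509) = 4169.2 × 2.2523 ≈ 9390 m/s.

Δv ≈ 9390 m/s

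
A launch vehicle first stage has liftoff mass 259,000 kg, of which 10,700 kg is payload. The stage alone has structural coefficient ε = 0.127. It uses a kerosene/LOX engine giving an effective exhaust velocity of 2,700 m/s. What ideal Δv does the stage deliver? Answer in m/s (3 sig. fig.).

Δv ≈ 4900 m/s

Stage wet mass = m₀ − payload = 259,000 − 10,700 = 248,300 kg.
Stage dry mass = ε × stage wet mass = 0.127 × 248,300 = 31,534.1 kg.
Burnout mass m_f = stage dry + payload = 31,534.1 + 10,700 = 42,234.1 kg.
From the ideal rocket equation, Δv = v_e · ln(259,000/42,234.1) = 2700.0 × ln(6.132) = 2700.0 × 1.8136 ≈ 4897 m/s.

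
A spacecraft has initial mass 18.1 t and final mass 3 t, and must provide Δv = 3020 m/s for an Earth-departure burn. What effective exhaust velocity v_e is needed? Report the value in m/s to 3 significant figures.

v_e ≈ 1680 m/s

ln(m₀/m_f) = ln(18100/3000) = ln(6.033) = 1.7973.
v_e = Δv / ln(m₀/m_f) = 3020 / 1.7973 = 1680.3 m/s.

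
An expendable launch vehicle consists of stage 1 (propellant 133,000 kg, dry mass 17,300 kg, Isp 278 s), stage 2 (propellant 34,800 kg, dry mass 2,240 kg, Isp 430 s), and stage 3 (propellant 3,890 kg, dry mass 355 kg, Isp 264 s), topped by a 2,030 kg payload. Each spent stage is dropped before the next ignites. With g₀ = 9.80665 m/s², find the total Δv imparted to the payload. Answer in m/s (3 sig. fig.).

Δv ≈ 12500 m/s

Ignition mass of stage 1 = 133,000+17,300 + 34,800+2,240 + 3,890+355 + 2,030 = 193,615 kg.
Stage 1: m₀ = 193,615 kg, m_f = 193,615 − 133,000 = 60,615 kg; Δv = 278×9.80665×ln(3.194) = 2726.2×1.1613 ≈ 3166 m/s.
Stage 2: m₀ = 43,315 kg, m_f = 43,315 − 34,800 = 8,515 kg; Δv = 430×9.80665×ln(5.087) = 4216.9×1.6267 ≈ 6859 m/s.
Stage 3: m₀ = 6,275 kg, m_f = 6,275 − 3,890 = 2,385 kg; Δv = 264×9.80665×ln(2.631) = 2589.0×0.9674 ≈ 2504 m/s.
Total Δv = 3166 + 6859 + 2504 = 12529 m/s.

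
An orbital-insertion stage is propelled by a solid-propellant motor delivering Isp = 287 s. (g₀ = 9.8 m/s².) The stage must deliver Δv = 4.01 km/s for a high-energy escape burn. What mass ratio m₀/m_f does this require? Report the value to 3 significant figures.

v_e = Isp · g₀ = 287 × 9.8 = 2812.6 m/s.
Using Δv = v_e ln(m₀/m_f): m₀/m_f = exp(Δv / v_e) = exp(4010 / 2812.6) = exp(1.4257) = 4.1609.

mass ratio ≈ 4.16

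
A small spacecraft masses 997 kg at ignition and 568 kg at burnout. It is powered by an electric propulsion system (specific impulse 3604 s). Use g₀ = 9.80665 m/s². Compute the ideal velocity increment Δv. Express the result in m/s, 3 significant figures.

Δv ≈ 19900 m/s

v_e = Isp · g₀ = 3604 × 9.80665 = 35343.2 m/s.
Δv = v_e · ln(m₀/m_f) = 35343.2 × ln(1.755) = 35343.2 × 0.5626 ≈ 19885.1 m/s.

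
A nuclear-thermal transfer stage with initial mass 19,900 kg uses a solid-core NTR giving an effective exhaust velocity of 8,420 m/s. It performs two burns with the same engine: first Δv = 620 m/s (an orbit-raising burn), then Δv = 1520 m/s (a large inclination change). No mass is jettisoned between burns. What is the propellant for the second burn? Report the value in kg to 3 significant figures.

After the first burn: m = 19900 × exp(−620/8420.0) = 19900 × 0.92901 = 18,487.3 kg.
After the second burn: m = 18,487.3 × exp(−1520/8420.0) = 18,487.3 × 0.83483 = 15,433.8 kg.
Second-burn propellant = 18,487.3 − 15,433.8 = 3,053.5 kg.

propellant for the second burn ≈ 3050 kg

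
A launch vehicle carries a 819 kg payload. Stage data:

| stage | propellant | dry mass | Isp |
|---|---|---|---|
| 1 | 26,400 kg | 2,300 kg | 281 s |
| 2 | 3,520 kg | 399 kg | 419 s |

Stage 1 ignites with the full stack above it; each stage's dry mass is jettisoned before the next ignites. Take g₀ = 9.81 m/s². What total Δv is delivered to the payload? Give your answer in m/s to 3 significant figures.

Ignition mass of stage 1 = 26,400+2,300 + 3,520+399 + 819 = 33,438 kg.
Stage 1: m₀ = 33,438 kg, m_f = 33,438 − 26,400 = 7,038 kg; Δv = 281×9.81×ln(4.751) = 2756.6×1.5584 ≈ 4296 m/s.
Stage 2: m₀ = 4,738 kg, m_f = 4,738 − 3,520 = 1,218 kg; Δv = 419×9.81×ln(3.89) = 4110.4×1.3584 ≈ 5584 m/s.
Total Δv = 4296 + 5584 = 9880 m/s.

Δv ≈ 9880 m/s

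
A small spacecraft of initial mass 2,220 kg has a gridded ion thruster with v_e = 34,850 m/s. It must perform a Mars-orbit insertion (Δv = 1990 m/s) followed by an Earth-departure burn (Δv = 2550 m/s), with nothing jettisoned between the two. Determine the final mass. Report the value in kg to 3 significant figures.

final mass ≈ 1950 kg

After the first burn: m = 2220 × exp(−1990/34850.0) = 2220 × 0.94450 = 2,096.79 kg.
After the second burn: m = 2,096.79 × exp(−2550/34850.0) = 2,096.79 × 0.92944 = 1,948.84 kg.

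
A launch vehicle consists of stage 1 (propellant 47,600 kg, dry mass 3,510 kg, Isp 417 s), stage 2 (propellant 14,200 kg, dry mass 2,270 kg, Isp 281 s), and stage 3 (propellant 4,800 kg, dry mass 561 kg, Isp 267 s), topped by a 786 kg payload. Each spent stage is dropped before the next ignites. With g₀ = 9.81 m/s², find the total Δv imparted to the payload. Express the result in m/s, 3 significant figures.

Δv ≈ 10900 m/s

Ignition mass of stage 1 = 47,600+3,510 + 14,200+2,270 + 4,800+561 + 786 = 73,727 kg.
Stage 1: m₀ = 73,727 kg, m_f = 73,727 − 47,600 = 26,127 kg; Δv = 417×9.81×ln(2.822) = 4090.8×1.0374 ≈ 4244 m/s.
Stage 2: m₀ = 22,617 kg, m_f = 22,617 − 14,200 = 8,417 kg; Δv = 281×9.81×ln(2.687) = 2756.6×0.9884 ≈ 2725 m/s.
Stage 3: m₀ = 6,147 kg, m_f = 6,147 − 4,800 = 1,347 kg; Δv = 267×9.81×ln(4.563) = 2619.3×1.5181 ≈ 3976 m/s.
Total Δv = 4244 + 2725 + 3976 = 10945 m/s.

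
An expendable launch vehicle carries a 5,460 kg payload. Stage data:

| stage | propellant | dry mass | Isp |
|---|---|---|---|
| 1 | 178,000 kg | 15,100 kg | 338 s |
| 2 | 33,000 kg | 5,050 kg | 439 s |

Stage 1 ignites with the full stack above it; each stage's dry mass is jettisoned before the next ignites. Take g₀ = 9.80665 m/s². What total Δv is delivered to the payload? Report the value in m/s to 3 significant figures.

Ignition mass of stage 1 = 178,000+15,100 + 33,000+5,050 + 5,460 = 236,610 kg.
Stage 1: m₀ = 236,610 kg, m_f = 236,610 − 178,000 = 58,610 kg; Δv = 338×9.80665×ln(4.037) = 3314.6×1.3955 ≈ 4626 m/s.
Stage 2: m₀ = 43,510 kg, m_f = 43,510 − 33,000 = 10,510 kg; Δv = 439×9.80665×ln(4.14) = 4305.1×1.4207 ≈ 6116 m/s.
Total Δv = 4626 + 6116 = 10742 m/s.

Δv ≈ 10700 m/s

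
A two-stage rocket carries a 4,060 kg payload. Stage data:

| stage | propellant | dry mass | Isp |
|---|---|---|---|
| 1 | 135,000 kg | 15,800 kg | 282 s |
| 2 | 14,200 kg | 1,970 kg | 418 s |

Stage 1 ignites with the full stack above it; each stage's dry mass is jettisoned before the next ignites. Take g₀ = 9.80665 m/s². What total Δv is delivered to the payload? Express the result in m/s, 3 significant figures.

Ignition mass of stage 1 = 135,000+15,800 + 14,200+1,970 + 4,060 = 171,030 kg.
Stage 1: m₀ = 171,030 kg, m_f = 171,030 − 135,000 = 36,030 kg; Δv = 282×9.80665×ln(4.747) = 2765.5×1.5575 ≈ 4307 m/s.
Stage 2: m₀ = 20,230 kg, m_f = 20,230 − 14,200 = 6,030 kg; Δv = 418×9.80665×ln(3.355) = 4099.2×1.2104 ≈ 4962 m/s.
Total Δv = 4307 + 4962 = 9269 m/s.

Δv ≈ 9270 m/s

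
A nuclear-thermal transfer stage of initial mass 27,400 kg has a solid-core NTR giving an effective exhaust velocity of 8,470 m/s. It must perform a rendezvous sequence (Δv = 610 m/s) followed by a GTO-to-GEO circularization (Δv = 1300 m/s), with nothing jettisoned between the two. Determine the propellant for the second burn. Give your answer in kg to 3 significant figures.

After the first burn: m = 27400 × exp(−610/8470.0) = 27400 × 0.93051 = 25,496 kg.
After the second burn: m = 25,496 × exp(−1300/8470.0) = 25,496 × 0.85772 = 21,868.4 kg.
Second-burn propellant = 25,496 − 21,868.4 = 3,627.6 kg.

propellant for the second burn ≈ 3630 kg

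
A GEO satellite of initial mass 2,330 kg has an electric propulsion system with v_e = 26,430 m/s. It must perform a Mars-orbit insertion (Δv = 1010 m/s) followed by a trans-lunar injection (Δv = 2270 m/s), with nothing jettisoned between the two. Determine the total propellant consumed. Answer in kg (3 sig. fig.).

After the first burn: m = 2330 × exp(−1010/26430.0) = 2330 × 0.96251 = 2,242.65 kg.
After the second burn: m = 2,242.65 × exp(−2270/26430.0) = 2,242.65 × 0.91770 = 2,058.08 kg.
Total propellant = m₀ − m_final = 2330 − 2,058.08 = 271.92 kg.

total propellant consumed ≈ 272 kg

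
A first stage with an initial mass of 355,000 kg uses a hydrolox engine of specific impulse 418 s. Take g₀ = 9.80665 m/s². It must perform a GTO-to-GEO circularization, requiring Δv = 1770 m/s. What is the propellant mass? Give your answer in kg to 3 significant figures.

propellant mass ≈ 124000 kg

v_e = Isp · g₀ = 418 × 9.80665 = 4099.2 m/s.
By the Tsiolkovsky rocket equation, m₀/m_f = exp(Δv / v_e) = exp(1770 / 4099.2) = exp(0.4318) = 1.5400.
m_f = 355,000 / 1.5400 = 230,519 kg, so propellant = m₀ − m_f = 355,000 − 230,519 = 124,481 kg.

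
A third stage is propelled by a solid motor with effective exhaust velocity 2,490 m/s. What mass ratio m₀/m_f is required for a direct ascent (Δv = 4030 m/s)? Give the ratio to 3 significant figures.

m₀/m_f = exp(Δv / v_e) = exp(4030 / 2490.0) = exp(1.6185) = 5.0454.

mass ratio ≈ 5.05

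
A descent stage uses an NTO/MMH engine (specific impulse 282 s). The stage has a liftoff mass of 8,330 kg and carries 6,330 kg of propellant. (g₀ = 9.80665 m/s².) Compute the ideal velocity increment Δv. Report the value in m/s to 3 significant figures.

v_e = Isp · g₀ = 282 × 9.80665 = 2765.5 m/s.
m_f = m₀ − m_prop = 8,330 − 6,330 = 2,000 kg.
Using Δv = v_e ln(m₀/m_f): Δv = v_e · ln(m₀/m_f) = 2765.5 × ln(4.165) = 2765.5 × 1.4267 ≈ 3945.5 m/s.

Δv ≈ 3950 m/s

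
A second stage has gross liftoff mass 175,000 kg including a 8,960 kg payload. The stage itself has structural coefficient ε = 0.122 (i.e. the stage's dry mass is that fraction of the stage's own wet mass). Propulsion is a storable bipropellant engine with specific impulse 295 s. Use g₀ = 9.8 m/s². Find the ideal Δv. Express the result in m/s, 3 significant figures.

Δv ≈ 5180 m/s

Stage wet mass = m₀ − payload = 175,000 − 8,960 = 166,040 kg.
Stage dry mass = ε × stage wet mass = 0.122 × 166,040 = 20,256.9 kg.
Burnout mass m_f = stage dry + payload = 20,256.9 + 8,960 = 29,216.9 kg.
v_e = Isp · g₀ = 295 × 9.8 = 2891.0 m/s.
Rocket equation: Δv = v_e · ln(175,000/29,216.9) = 2891.0 × ln(5.99) = 2891.0 × 1.7900 ≈ 5175 m/s.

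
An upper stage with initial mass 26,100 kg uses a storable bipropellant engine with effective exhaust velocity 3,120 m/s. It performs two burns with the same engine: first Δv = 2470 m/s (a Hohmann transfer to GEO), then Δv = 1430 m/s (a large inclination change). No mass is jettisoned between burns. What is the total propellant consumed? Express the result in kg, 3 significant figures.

After the first burn: m = 26100 × exp(−2470/3120.0) = 26100 × 0.45309 = 11,825.6 kg.
After the second burn: m = 11,825.6 × exp(−1430/3120.0) = 11,825.6 × 0.63234 = 7,477.8 kg.
Total propellant = m₀ − m_final = 26100 − 7,477.8 = 18,622.2 kg.

total propellant consumed ≈ 18600 kg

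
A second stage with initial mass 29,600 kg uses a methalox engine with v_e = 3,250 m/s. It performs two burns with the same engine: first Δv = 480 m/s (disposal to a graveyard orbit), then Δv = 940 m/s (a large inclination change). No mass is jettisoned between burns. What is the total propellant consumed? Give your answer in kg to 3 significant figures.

total propellant consumed ≈ 10500 kg

After the first burn: m = 29600 × exp(−480/3250.0) = 29600 × 0.86270 = 25,535.9 kg.
After the second burn: m = 25,535.9 × exp(−940/3250.0) = 25,535.9 × 0.74884 = 19,122.3 kg.
Total propellant = m₀ − m_final = 29600 − 19,122.3 = 10,477.7 kg.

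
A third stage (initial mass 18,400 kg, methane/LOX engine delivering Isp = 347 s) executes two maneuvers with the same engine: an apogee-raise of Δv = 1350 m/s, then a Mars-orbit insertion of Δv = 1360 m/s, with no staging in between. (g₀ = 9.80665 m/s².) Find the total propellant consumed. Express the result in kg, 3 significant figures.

v_e = Isp · g₀ = 347 × 9.80665 = 3402.9 m/s.
After the first burn: m = 18400 × exp(−1350/3402.9) = 18400 × 0.67252 = 12,374.4 kg.
After the second burn: m = 12,374.4 × exp(−1360/3402.9) = 12,374.4 × 0.67055 = 8,297.65 kg.
Total propellant = m₀ − m_final = 18400 − 8,297.65 = 10,102.35 kg.

total propellant consumed ≈ 10100 kg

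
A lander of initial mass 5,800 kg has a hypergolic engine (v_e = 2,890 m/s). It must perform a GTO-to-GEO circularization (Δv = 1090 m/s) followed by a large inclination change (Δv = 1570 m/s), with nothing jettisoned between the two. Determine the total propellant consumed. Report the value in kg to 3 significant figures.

total propellant consumed ≈ 3490 kg

After the first burn: m = 5800 × exp(−1090/2890.0) = 5800 × 0.68580 = 3,977.64 kg.
After the second burn: m = 3,977.64 × exp(−1570/2890.0) = 3,977.64 × 0.58086 = 2,310.45 kg.
Total propellant = m₀ − m_final = 5800 − 2,310.45 = 3,489.55 kg.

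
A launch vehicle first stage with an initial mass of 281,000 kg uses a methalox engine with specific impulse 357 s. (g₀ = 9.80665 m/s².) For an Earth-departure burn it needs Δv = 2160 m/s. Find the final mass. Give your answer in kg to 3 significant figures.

v_e = Isp · g₀ = 357 × 9.80665 = 3501.0 m/s.
From the ideal rocket equation, m₀/m_f = exp(Δv / v_e) = exp(2160 / 3501.0) = exp(0.6170) = 1.8533.
m_f = m₀ / 1.8533 = 281,000 / 1.8533 = 151,621 kg.

final mass ≈ 152000 kg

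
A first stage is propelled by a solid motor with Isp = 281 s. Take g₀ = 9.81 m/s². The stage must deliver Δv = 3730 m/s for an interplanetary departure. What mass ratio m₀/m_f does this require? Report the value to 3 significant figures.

mass ratio ≈ 3.87

v_e = Isp · g₀ = 281 × 9.81 = 2756.6 m/s.
Using Δv = v_e ln(m₀/m_f): m₀/m_f = exp(Δv / v_e) = exp(3730 / 2756.6) = exp(1.3531) = 3.8694.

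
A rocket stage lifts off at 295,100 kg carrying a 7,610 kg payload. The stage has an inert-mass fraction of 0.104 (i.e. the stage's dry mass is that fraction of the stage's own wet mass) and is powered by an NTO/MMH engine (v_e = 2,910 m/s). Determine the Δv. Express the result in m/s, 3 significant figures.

Δv ≈ 6000 m/s

Stage wet mass = m₀ − payload = 295,100 − 7,610 = 287,490 kg.
Stage dry mass = ε × stage wet mass = 0.104 × 287,490 = 29,899 kg.
Burnout mass m_f = stage dry + payload = 29,899 + 7,610 = 37,509 kg.
Δv = v_e · ln(295,100/37,509) = 2910.0 × ln(7.867) = 2910.0 × 2.0627 ≈ 6003 m/s.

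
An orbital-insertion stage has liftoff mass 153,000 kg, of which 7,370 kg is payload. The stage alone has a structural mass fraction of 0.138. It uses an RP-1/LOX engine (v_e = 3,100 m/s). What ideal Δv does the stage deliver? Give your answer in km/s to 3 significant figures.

Δv ≈ 5.32 km/s

Stage wet mass = m₀ − payload = 153,000 − 7,370 = 145,630 kg.
Stage dry mass = ε × stage wet mass = 0.138 × 145,630 = 20,096.9 kg.
Burnout mass m_f = stage dry + payload = 20,096.9 + 7,370 = 27,466.9 kg.
Using Δv = v_e ln(m₀/m_f): Δv = v_e · ln(153,000/27,466.9) = 3100.0 × ln(5.57) = 3100.0 × 1.7175 ≈ 5324 m/s.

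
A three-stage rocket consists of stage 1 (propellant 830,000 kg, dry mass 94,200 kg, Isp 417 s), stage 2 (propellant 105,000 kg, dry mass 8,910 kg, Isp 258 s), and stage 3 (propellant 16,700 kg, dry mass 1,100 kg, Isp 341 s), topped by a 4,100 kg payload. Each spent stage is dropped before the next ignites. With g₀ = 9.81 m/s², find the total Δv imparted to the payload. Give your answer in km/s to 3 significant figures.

Δv ≈ 14.8 km/s

Ignition mass of stage 1 = 830,000+94,200 + 105,000+8,910 + 16,700+1,100 + 4,100 = 1,060,010 kg.
Stage 1: m₀ = 1,060,010 kg, m_f = 1,060,010 − 830,000 = 230,010 kg; Δv = 417×9.81×ln(4.609) = 4090.8×1.5279 ≈ 6250 m/s.
Stage 2: m₀ = 135,810 kg, m_f = 135,810 − 105,000 = 30,810 kg; Δv = 258×9.81×ln(4.408) = 2531.0×1.4834 ≈ 3755 m/s.
Stage 3: m₀ = 21,900 kg, m_f = 21,900 − 16,700 = 5,200 kg; Δv = 341×9.81×ln(4.212) = 3345.2×1.4378 ≈ 4810 m/s.
Total Δv = 6250 + 3755 + 4810 = 14815 m/s.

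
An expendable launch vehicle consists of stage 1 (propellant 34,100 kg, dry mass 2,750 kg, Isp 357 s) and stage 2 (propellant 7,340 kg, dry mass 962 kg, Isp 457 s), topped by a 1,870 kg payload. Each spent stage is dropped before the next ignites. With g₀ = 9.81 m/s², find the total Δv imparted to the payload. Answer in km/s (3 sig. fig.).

Δv ≈ 10.3 km/s

Ignition mass of stage 1 = 34,100+2,750 + 7,340+962 + 1,870 = 47,022 kg.
Stage 1: m₀ = 47,022 kg, m_f = 47,022 − 34,100 = 12,922 kg; Δv = 357×9.81×ln(3.639) = 3502.2×1.2917 ≈ 4524 m/s.
Stage 2: m₀ = 10,172 kg, m_f = 10,172 − 7,340 = 2,832 kg; Δv = 457×9.81×ln(3.592) = 4483.2×1.2787 ≈ 5732 m/s.
Total Δv = 4524 + 5732 = 10256 m/s.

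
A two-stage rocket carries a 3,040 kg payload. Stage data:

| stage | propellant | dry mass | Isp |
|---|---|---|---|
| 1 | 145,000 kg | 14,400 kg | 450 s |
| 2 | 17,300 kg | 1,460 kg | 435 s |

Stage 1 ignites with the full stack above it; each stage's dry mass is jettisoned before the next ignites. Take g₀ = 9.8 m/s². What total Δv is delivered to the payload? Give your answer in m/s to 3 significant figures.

Ignition mass of stage 1 = 145,000+14,400 + 17,300+1,460 + 3,040 = 181,200 kg.
Stage 1: m₀ = 181,200 kg, m_f = 181,200 − 145,000 = 36,200 kg; Δv = 450×9.8×ln(5.006) = 4410.0×1.6105 ≈ 7102 m/s.
Stage 2: m₀ = 21,800 kg, m_f = 21,800 − 17,300 = 4,500 kg; Δv = 435×9.8×ln(4.844) = 4263.0×1.5778 ≈ 6726 m/s.
Total Δv = 7102 + 6726 = 13828 m/s.

Δv ≈ 13800 m/s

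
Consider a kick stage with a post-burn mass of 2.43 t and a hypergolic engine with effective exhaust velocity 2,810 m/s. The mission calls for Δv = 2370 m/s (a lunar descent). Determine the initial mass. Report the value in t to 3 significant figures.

m₀/m_f = exp(Δv / v_e) = exp(2370 / 2810.0) = exp(0.8434) = 2.3243.
m₀ = m_f × 2.3243 = 2.43 × 2.3243 = 5.64805 t.

initial mass ≈ 5.65 t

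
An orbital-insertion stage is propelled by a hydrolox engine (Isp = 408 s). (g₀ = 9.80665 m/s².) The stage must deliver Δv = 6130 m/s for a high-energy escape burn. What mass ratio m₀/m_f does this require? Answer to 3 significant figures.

mass ratio ≈ 4.63

v_e = Isp · g₀ = 408 × 9.80665 = 4001.1 m/s.
m₀/m_f = exp(Δv / v_e) = exp(6130 / 4001.1) = exp(1.5321) = 4.6278.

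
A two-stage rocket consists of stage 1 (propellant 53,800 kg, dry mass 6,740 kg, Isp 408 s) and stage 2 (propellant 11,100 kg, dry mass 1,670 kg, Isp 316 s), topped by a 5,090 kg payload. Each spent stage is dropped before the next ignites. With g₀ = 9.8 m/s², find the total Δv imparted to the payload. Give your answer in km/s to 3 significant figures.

Δv ≈ 7.64 km/s

Ignition mass of stage 1 = 53,800+6,740 + 11,100+1,670 + 5,090 = 78,400 kg.
Stage 1: m₀ = 78,400 kg, m_f = 78,400 − 53,800 = 24,600 kg; Δv = 408×9.8×ln(3.187) = 3998.4×1.1591 ≈ 4634 m/s.
Stage 2: m₀ = 17,860 kg, m_f = 17,860 − 11,100 = 6,760 kg; Δv = 316×9.8×ln(2.642) = 3096.8×0.9715 ≈ 3009 m/s.
Total Δv = 4634 + 3009 = 7643 m/s.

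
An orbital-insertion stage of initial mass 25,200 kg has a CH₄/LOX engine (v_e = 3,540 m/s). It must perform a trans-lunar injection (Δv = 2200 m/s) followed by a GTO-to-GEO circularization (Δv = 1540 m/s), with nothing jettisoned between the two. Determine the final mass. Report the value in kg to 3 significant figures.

After the first burn: m = 25200 × exp(−2200/3540.0) = 25200 × 0.53715 = 13,536.2 kg.
After the second burn: m = 13,536.2 × exp(−1540/3540.0) = 13,536.2 × 0.64725 = 8,761.31 kg.

final mass ≈ 8760 kg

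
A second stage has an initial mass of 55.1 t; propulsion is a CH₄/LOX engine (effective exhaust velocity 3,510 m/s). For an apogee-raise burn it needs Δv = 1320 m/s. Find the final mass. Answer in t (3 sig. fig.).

final mass ≈ 37.8 t

m₀/m_f = exp(Δv / v_e) = exp(1320 / 3510.0) = exp(0.3761) = 1.4565.
m_f = m₀ / 1.4565 = 55.1 / 1.4565 = 37.8304 t.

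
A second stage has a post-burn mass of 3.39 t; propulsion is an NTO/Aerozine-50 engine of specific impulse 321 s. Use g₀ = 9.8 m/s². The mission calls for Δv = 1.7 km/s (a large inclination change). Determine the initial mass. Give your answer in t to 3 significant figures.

v_e = Isp · g₀ = 321 × 9.8 = 3145.8 m/s.
Rocket equation: m₀/m_f = exp(Δv / v_e) = exp(1700 / 3145.8) = exp(0.5404) = 1.7167.
m₀ = m_f × 1.7167 = 3.39 × 1.7167 = 5.81961 t.

initial mass ≈ 5.82 t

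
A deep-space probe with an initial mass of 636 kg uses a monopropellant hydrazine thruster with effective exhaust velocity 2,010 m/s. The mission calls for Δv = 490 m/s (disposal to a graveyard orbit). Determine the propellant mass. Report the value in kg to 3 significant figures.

m₀/m_f = exp(Δv / v_e) = exp(490 / 2010.0) = exp(0.2438) = 1.2761.
m_f = 636 / 1.2761 = 498.394 kg, so propellant = m₀ − m_f = 636 − 498.394 = 137.606 kg.

propellant mass ≈ 138 kg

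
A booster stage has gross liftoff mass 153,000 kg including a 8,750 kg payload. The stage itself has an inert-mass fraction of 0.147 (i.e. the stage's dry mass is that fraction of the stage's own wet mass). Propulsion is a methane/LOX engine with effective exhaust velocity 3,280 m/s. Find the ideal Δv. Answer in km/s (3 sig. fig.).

Δv ≈ 5.35 km/s

Stage wet mass = m₀ − payload = 153,000 − 8,750 = 144,250 kg.
Stage dry mass = ε × stage wet mass = 0.147 × 144,250 = 21,204.8 kg.
Burnout mass m_f = stage dry + payload = 21,204.8 + 8,750 = 29,954.8 kg.
Δv = v_e · ln(153,000/29,954.8) = 3280.0 × ln(5.108) = 3280.0 × 1.6307 ≈ 5349 m/s.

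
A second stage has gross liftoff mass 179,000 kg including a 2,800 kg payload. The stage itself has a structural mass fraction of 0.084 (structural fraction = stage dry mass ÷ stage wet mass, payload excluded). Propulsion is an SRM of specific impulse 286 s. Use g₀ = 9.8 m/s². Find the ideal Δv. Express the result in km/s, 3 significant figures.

Δv ≈ 6.50 km/s

Stage wet mass = m₀ − payload = 179,000 − 2,800 = 176,200 kg.
Stage dry mass = ε × stage wet mass = 0.084 × 176,200 = 14,800.8 kg.
Burnout mass m_f = stage dry + payload = 14,800.8 + 2,800 = 17,600.8 kg.
v_e = Isp · g₀ = 286 × 9.8 = 2802.8 m/s.
Using Δv = v_e ln(m₀/m_f): Δv = v_e · ln(179,000/17,600.8) = 2802.8 × ln(10.17) = 2802.8 × 2.3194 ≈ 6501 m/s.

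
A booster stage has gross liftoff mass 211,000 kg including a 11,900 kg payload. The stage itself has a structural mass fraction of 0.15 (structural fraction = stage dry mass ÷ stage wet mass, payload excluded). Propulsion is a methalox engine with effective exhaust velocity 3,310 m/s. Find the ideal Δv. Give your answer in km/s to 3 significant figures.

Δv ≈ 5.36 km/s

Stage wet mass = m₀ − payload = 211,000 − 11,900 = 199,100 kg.
Stage dry mass = ε × stage wet mass = 0.15 × 199,100 = 29,865 kg.
Burnout mass m_f = stage dry + payload = 29,865 + 11,900 = 41,765 kg.
By the Tsiolkovsky rocket equation, Δv = v_e · ln(211,000/41,765) = 3310.0 × ln(5.052) = 3310.0 × 1.6198 ≈ 5362 m/s.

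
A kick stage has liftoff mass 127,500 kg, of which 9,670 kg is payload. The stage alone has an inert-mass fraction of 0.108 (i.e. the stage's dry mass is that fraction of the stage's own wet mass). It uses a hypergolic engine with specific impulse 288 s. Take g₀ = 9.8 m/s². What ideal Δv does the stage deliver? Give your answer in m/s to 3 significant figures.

Stage wet mass = m₀ − payload = 127,500 − 9,670 = 117,830 kg.
Stage dry mass = ε × stage wet mass = 0.108 × 117,830 = 12,725.6 kg.
Burnout mass m_f = stage dry + payload = 12,725.6 + 9,670 = 22,395.6 kg.
v_e = Isp · g₀ = 288 × 9.8 = 2822.4 m/s.
By the Tsiolkovsky rocket equation, Δv = v_e · ln(127,500/22,395.6) = 2822.4 × ln(5.693) = 2822.4 × 1.7393 ≈ 4909 m/s.

Δv ≈ 4910 m/s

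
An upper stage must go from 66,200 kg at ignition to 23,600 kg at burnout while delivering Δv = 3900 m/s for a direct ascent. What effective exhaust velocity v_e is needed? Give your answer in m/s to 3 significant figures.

ln(m₀/m_f) = ln(66200/23600) = ln(2.805) = 1.0314.
v_e = Δv / ln(m₀/m_f) = 3900 / 1.0314 = 3781.1 m/s.

v_e ≈ 3780 m/s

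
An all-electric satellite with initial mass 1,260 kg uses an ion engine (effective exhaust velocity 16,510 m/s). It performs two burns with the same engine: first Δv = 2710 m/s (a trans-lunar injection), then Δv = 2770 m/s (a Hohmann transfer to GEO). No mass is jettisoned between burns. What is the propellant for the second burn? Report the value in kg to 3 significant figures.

After the first burn: m = 1260 × exp(−2710/16510.0) = 1260 × 0.84862 = 1,069.26 kg.
After the second burn: m = 1,069.26 × exp(−2770/16510.0) = 1,069.26 × 0.84554 = 904.102 kg.
Second-burn propellant = 1,069.26 − 904.102 = 165.158 kg.

propellant for the second burn ≈ 165 kg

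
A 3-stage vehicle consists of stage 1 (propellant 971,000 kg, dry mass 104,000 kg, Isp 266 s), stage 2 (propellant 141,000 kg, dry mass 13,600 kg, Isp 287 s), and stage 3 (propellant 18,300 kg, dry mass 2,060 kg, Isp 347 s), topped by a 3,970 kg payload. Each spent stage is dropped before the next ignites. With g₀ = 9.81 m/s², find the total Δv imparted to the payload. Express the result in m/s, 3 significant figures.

Δv ≈ 13000 m/s

Ignition mass of stage 1 = 971,000+104,000 + 141,000+13,600 + 18,300+2,060 + 3,970 = 1,253,930 kg.
Stage 1: m₀ = 1,253,930 kg, m_f = 1,253,930 − 971,000 = 282,930 kg; Δv = 266×9.81×ln(4.432) = 2609.5×1.4888 ≈ 3885 m/s.
Stage 2: m₀ = 178,930 kg, m_f = 178,930 − 141,000 = 37,930 kg; Δv = 287×9.81×ln(4.717) = 2815.5×1.5513 ≈ 4368 m/s.
Stage 3: m₀ = 24,330 kg, m_f = 24,330 − 18,300 = 6,030 kg; Δv = 347×9.81×ln(4.035) = 3404.1×1.3950 ≈ 4749 m/s.
Total Δv = 3885 + 4368 + 4749 = 13002 m/s.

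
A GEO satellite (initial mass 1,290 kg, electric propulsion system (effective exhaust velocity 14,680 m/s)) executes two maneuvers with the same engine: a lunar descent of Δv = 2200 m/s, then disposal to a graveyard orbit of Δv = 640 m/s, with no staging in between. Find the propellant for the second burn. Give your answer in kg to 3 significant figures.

propellant for the second burn ≈ 47.4 kg

After the first burn: m = 1290 × exp(−2200/14680.0) = 1290 × 0.86083 = 1,110.47 kg.
After the second burn: m = 1,110.47 × exp(−640/14680.0) = 1,110.47 × 0.95734 = 1,063.1 kg.
Second-burn propellant = 1,110.47 − 1,063.1 = 47.37 kg.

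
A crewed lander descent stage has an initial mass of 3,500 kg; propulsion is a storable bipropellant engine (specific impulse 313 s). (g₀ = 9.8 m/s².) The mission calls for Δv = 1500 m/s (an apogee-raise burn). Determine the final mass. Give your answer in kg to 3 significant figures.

final mass ≈ 2150 kg

v_e = Isp · g₀ = 313 × 9.8 = 3067.4 m/s.
Using Δv = v_e ln(m₀/m_f): m₀/m_f = exp(Δv / v_e) = exp(1500 / 3067.4) = exp(0.4890) = 1.6307.
m_f = m₀ / 1.6307 = 3,500 / 1.6307 = 2,146.32 kg.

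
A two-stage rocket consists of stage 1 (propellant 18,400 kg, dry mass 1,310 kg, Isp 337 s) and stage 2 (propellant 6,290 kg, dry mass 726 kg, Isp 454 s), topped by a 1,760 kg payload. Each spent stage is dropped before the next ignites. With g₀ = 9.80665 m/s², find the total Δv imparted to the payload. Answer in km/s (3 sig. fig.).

Ignition mass of stage 1 = 18,400+1,310 + 6,290+726 + 1,760 = 28,486 kg.
Stage 1: m₀ = 28,486 kg, m_f = 28,486 − 18,400 = 10,086 kg; Δv = 337×9.80665×ln(2.824) = 3304.8×1.0383 ≈ 3431 m/s.
Stage 2: m₀ = 8,776 kg, m_f = 8,776 − 6,290 = 2,486 kg; Δv = 454×9.80665×ln(3.53) = 4452.2×1.2613 ≈ 5616 m/s.
Total Δv = 3431 + 5616 = 9047 m/s.

Δv ≈ 9.05 km/s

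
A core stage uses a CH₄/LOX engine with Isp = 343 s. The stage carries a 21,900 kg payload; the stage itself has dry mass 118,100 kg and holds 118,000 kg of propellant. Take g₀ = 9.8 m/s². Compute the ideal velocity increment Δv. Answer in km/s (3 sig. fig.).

v_e = Isp · g₀ = 343 × 9.8 = 3361.4 m/s.
m₀ = payload + dry + propellant = 21,900 + 118,100 + 118,000 = 258,000 kg.
m_f = payload + dry = 21,900 + 118,100 = 140,000 kg.
From the ideal rocket equation, Δv = v_e · ln(m₀/m_f) = 3361.4 × ln(1.843) = 3361.4 × 0.6113 ≈ 2054.9 m/s.

Δv ≈ 2.05 km/s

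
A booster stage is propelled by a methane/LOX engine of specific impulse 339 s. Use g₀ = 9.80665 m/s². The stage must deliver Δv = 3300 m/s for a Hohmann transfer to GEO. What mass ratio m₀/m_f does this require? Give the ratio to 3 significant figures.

v_e = Isp · g₀ = 339 × 9.80665 = 3324.5 m/s.
By the Tsiolkovsky rocket equation, m₀/m_f = exp(Δv / v_e) = exp(3300 / 3324.5) = exp(0.9926) = 2.6984.

mass ratio ≈ 2.70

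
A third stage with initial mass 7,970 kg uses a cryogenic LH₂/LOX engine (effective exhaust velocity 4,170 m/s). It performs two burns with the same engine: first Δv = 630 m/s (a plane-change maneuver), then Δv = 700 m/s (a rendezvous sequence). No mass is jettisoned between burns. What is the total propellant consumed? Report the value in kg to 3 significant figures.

total propellant consumed ≈ 2180 kg

After the first burn: m = 7970 × exp(−630/4170.0) = 7970 × 0.85978 = 6,852.45 kg.
After the second burn: m = 6,852.45 × exp(−700/4170.0) = 6,852.45 × 0.84547 = 5,793.54 kg.
Total propellant = m₀ − m_final = 7970 − 5,793.54 = 2,176.46 kg.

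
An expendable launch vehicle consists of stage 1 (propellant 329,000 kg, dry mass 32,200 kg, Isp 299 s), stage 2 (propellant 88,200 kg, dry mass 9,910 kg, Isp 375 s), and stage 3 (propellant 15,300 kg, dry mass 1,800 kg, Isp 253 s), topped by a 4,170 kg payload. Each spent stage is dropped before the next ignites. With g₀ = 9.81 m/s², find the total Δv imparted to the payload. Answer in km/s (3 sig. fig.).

Ignition mass of stage 1 = 329,000+32,200 + 88,200+9,910 + 15,300+1,800 + 4,170 = 480,580 kg.
Stage 1: m₀ = 480,580 kg, m_f = 480,580 − 329,000 = 151,580 kg; Δv = 299×9.81×ln(3.17) = 2933.2×1.1539 ≈ 3385 m/s.
Stage 2: m₀ = 119,380 kg, m_f = 119,380 − 88,200 = 31,180 kg; Δv = 375×9.81×ln(3.829) = 3678.8×1.3425 ≈ 4939 m/s.
Stage 3: m₀ = 21,270 kg, m_f = 21,270 − 15,300 = 5,970 kg; Δv = 253×9.81×ln(3.563) = 2481.9×1.2706 ≈ 3153 m/s.
Total Δv = 3385 + 4939 + 3153 = 11477 m/s.

Δv ≈ 11.5 km/s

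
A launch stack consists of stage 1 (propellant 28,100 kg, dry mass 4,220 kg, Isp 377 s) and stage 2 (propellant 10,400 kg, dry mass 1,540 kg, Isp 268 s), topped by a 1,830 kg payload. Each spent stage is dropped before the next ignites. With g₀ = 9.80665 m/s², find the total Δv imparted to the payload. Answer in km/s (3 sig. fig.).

Δv ≈ 7.18 km/s

Ignition mass of stage 1 = 28,100+4,220 + 10,400+1,540 + 1,830 = 46,090 kg.
Stage 1: m₀ = 46,090 kg, m_f = 46,090 − 28,100 = 17,990 kg; Δv = 377×9.80665×ln(2.562) = 3697.1×0.9408 ≈ 3478 m/s.
Stage 2: m₀ = 13,770 kg, m_f = 13,770 − 10,400 = 3,370 kg; Δv = 268×9.80665×ln(4.086) = 2628.2×1.4076 ≈ 3699 m/s.
Total Δv = 3478 + 3699 = 7177 m/s.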